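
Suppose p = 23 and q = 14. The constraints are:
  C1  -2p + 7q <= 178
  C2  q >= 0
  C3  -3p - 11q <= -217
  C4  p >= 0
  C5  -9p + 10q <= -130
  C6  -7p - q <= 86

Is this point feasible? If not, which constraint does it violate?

Constraint C5: -9p + 10q = -67, which is not ≤ -130. All other constraints are satisfied.

not feasible — violates C5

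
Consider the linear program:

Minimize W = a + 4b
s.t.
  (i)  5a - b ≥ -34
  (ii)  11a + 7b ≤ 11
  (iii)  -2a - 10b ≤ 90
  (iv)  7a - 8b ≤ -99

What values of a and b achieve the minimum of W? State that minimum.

Extreme points and W = a + 4b:
  (-227/46, 429/46) → W = 1489/46
  (-173/33, 257/33) → W = 285/11
  (-605/137, 1166/137) → W = 4059/137

At the optimal vertex, 5a - b = -34 and 7a - 8b = -99.
Solving simultaneously gives a = -173/33, b = 257/33.

a = -173/33, b = 257/33, minimum W = 285/11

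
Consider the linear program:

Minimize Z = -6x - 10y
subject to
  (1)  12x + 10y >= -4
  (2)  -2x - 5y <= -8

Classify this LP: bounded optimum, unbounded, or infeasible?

From the feasible point (-5/2, 13/5), moving in the direction (5, -2) keeps every constraint satisfied while Z decreases without bound.

unbounded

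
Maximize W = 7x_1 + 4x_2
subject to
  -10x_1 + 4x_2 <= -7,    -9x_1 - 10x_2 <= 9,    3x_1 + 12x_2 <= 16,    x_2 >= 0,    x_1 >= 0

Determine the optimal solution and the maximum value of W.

x_1 = 16/3, x_2 = 0, maximum W = 112/3

Vertices and W = 7x_1 + 4x_2:
  (37/33, 139/132) → W = 398/33
  (7/10, 0) → W = 49/10
  (16/3, 0) → W = 112/3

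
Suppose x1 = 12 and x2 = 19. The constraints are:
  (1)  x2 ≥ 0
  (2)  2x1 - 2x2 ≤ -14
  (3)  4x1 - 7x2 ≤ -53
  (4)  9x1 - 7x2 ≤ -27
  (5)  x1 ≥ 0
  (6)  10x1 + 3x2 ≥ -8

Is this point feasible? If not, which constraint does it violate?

not feasible — violates (4)

Constraint (4): 9x1 - 7x2 = -25, which is not ≤ -27. All other constraints are satisfied.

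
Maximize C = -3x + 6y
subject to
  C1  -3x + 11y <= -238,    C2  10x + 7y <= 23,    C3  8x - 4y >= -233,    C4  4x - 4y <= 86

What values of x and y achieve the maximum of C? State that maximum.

x = -185/4, y = -137/4, maximum C = -267/4

Extreme points and C = -3x + 6y:
  (-185/4, -137/4) → C = -267/4
  (-3/16, -347/16) → C = -2073/16
  (-319/4, -405/4) → C = -1473/4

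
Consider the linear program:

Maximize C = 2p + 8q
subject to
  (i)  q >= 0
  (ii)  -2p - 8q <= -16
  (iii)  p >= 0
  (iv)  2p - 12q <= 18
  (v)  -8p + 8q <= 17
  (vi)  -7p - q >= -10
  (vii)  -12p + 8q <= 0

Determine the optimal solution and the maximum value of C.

Corner points and C = 2p + 8q:
  (32/27, 46/27) → C = 16
  (8/7, 12/7) → C = 16
  (20/17, 30/17) → C = 280/17

The binding constraints are -7p - q = -10 and -12p + 8q = 0.
Solving simultaneously gives p = 20/17, q = 30/17.

p = 20/17, q = 30/17, maximum C = 280/17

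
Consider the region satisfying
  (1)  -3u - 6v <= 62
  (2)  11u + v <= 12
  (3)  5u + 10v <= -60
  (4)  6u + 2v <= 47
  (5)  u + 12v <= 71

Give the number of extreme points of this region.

4

Of the 9 pairwise boundary intersections, those satisfying every inequality are:
  (134/63, -718/63)
  (-39, 55/6)
  (12/7, -48/7)
  (-143/5, 83/10)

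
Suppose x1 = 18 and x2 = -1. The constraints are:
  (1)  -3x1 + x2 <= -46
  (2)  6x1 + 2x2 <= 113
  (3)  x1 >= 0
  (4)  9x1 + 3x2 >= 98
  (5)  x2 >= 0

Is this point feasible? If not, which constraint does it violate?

Constraint (5): x2 = -1, which is not ≥ 0. All other constraints are satisfied.

not feasible — violates (5)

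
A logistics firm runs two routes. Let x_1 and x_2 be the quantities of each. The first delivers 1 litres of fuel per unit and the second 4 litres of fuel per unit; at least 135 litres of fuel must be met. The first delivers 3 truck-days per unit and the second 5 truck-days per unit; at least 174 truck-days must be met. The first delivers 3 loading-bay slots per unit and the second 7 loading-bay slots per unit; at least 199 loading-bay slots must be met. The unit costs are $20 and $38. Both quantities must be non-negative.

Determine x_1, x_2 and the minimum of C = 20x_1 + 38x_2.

The feasible region is unbounded (it extends along (0, 1), (1, 0)), but C strictly increases along every unbounded feasible direction, so there is no improving ray and the minimum is attained at a vertex.

x_1 = 3, x_2 = 33, minimum C = 1314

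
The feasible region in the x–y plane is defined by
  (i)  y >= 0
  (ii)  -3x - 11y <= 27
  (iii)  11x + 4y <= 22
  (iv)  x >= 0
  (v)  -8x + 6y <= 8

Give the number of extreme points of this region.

Pairwise boundary intersections that survive every other constraint:
  (2, 0)
  (0, 0)
  (50/49, 132/49)
  (0, 4/3)

4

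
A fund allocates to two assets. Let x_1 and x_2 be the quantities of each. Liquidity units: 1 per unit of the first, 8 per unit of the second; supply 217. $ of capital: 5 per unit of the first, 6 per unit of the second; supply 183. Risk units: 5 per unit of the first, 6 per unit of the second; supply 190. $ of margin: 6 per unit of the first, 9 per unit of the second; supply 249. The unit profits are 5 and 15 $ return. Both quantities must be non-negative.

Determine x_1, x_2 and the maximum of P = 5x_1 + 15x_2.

Corner points and P = 5x_1 + 15x_2:
  (0, 0) → P = 0
  (0, 217/8) → P = 3255/8
  (183/5, 0) → P = 183
  (1, 27) → P = 410
  (17, 49/3) → P = 330

The binding constraints are x_1 + 8x_2 = 217 and 6x_1 + 9x_2 = 249.
Solving simultaneously gives x_1 = 1, x_2 = 27.

x_1 = 1, x_2 = 27, maximum P = 410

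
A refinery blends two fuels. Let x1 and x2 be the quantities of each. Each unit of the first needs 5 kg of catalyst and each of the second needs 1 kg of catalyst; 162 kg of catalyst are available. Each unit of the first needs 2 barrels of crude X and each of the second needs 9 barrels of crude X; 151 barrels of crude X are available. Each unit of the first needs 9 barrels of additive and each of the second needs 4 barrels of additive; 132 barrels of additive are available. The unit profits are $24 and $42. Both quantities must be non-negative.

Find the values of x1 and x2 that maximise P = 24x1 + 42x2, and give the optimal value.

x1 = 8, x2 = 15, maximum P = 822

At the optimal vertex, 2x1 + 9x2 = 151 and 9x1 + 4x2 = 132.
Solving simultaneously gives x1 = 8, x2 = 15.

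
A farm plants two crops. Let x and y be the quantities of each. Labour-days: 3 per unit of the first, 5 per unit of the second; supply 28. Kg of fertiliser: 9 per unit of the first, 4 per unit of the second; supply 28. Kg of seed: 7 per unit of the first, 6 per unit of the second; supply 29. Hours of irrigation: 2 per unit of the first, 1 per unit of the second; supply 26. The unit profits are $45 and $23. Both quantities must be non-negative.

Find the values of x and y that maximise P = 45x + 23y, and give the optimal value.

x = 2, y = 5/2, maximum P = 295/2

Corner points and P = 45x + 23y:
  (0, 0) → P = 0
  (0, 29/6) → P = 667/6
  (28/9, 0) → P = 140
  (2, 5/2) → P = 295/2

The binding constraints are 9x + 4y = 28 and 7x + 6y = 29.
Solving simultaneously gives x = 2, y = 5/2.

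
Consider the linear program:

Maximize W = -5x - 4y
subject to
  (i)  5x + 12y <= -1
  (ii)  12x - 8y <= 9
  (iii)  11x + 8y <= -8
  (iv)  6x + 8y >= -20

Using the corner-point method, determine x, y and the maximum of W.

x = -29/4, y = 47/16, maximum W = 49/2

Feasible corners and W = -5x - 4y:
  (-22/23, 29/92) → W = 81/23
  (-29/4, 47/16) → W = 49/2
  (1/23, -195/184) → W = 185/46
  (-11/18, -49/24) → W = 101/9

At the optimal vertex, 5x + 12y = -1 and 6x + 8y = -20.
Solving simultaneously gives x = -29/4, y = 47/16.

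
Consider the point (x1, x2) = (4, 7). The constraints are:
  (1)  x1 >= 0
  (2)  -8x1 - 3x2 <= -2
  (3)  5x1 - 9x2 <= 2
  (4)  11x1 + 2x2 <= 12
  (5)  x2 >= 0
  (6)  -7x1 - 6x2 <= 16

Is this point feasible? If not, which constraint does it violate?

Constraint (4): 11x1 + 2x2 = 58, which is not ≤ 12. All other constraints are satisfied.

not feasible — violates (4)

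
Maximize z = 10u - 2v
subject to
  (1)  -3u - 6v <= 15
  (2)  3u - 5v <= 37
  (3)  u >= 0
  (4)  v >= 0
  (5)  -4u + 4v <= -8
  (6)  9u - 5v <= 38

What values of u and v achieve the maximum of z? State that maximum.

u = 7, v = 5, maximum z = 60

Corner points and z = 10u - 2v:
  (2, 0) → z = 20
  (38/9, 0) → z = 380/9
  (7, 5) → z = 60

The binding constraints are -4u + 4v = -8 and 9u - 5v = 38.
Solving simultaneously gives u = 7, v = 5.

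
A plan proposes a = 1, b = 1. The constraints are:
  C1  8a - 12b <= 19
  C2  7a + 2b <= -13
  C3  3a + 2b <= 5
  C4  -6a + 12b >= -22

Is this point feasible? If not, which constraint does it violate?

Constraint C2: 7a + 2b = 9, which is not ≤ -13. All other constraints are satisfied.

not feasible — violates C2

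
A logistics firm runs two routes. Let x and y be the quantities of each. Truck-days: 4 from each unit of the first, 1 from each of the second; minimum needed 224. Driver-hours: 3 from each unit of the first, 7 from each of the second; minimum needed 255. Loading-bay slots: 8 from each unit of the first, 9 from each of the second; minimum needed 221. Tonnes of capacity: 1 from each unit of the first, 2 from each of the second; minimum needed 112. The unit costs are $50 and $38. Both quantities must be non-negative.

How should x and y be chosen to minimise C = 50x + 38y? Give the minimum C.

x = 48, y = 32, minimum C = 3616

Feasible corners and C = 50x + 38y:
  (0, 224) → C = 8512
  (112, 0) → C = 5600
  (48, 32) → C = 3616
The feasible region is unbounded (it extends along (0, 1), (1, 0)), but C strictly increases along every unbounded feasible direction, so there is no improving ray and the minimum is attained at a vertex.

The binding constraints are 4x + y = 224 and x + 2y = 112.
Solving simultaneously gives x = 48, y = 32.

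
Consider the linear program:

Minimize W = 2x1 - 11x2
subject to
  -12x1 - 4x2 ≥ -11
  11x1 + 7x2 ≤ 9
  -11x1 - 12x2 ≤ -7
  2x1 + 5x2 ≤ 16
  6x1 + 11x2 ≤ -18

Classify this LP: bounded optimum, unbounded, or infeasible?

The boundaries -12x1 - 4x2 = -11 and 11x1 + 7x2 = 9 meet at (41/40, -13/40), but that point violates 6x1 + 11x2 ≤ -18. Every candidate vertex is excluded by some other constraint, so the feasible region is empty.

infeasible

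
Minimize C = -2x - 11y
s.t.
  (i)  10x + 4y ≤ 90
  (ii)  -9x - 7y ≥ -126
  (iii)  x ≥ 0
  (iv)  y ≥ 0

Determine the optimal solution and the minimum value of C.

At the optimal vertex, -9x - 7y = -126 and x = 0.
Solving simultaneously gives x = 0, y = 18.

x = 0, y = 18, minimum C = -198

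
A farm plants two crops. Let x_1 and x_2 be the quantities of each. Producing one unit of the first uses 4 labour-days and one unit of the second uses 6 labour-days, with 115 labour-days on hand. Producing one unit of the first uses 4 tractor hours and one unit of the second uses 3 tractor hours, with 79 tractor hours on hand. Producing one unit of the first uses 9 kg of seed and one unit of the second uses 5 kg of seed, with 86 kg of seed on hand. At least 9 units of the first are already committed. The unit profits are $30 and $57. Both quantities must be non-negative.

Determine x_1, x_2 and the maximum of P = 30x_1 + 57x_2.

Feasible corners and P = 30x_1 + 57x_2:
  (86/9, 0) → P = 860/3
  (9, 0) → P = 270
  (9, 1) → P = 327

At the optimal vertex, 9x_1 + 5x_2 = 86 and x_1 = 9.
Solving simultaneously gives x_1 = 9, x_2 = 1.

x_1 = 9, x_2 = 1, maximum P = 327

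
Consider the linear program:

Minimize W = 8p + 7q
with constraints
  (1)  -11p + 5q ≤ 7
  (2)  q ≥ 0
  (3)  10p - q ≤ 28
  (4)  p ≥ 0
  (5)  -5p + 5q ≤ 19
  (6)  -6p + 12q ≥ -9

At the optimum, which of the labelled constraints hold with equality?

(2) and (4)

Extreme points and W = 8p + 7q:
  (0, 7/5) → W = 49/5
  (2, 29/5) → W = 283/5
  (0, 0) → W = 0
  (3/2, 0) → W = 12
  (53/15, 22/3) → W = 398/5
  (109/38, 13/19) → W = 527/19

The minimum is at (0, 0). Substituting into each constraint, equality holds for (2) and (4); the remaining constraints have slack.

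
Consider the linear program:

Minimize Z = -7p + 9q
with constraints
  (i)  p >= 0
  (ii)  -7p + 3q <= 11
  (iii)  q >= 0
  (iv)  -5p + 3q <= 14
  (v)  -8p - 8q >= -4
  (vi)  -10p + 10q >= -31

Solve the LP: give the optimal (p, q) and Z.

p = 1/2, q = 0, minimum Z = -7/2

Extreme points and Z = -7p + 9q:
  (0, 0) → Z = 0
  (0, 1/2) → Z = 9/2
  (1/2, 0) → Z = -7/2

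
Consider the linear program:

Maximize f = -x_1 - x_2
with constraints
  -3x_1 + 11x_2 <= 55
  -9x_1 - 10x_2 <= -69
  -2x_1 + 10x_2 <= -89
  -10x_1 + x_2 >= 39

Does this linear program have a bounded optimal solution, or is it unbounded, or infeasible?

infeasible

The boundaries -3x_1 + 11x_2 = 55 and -2x_1 + 10x_2 = -89 meet at (-1529/8, -377/8), but that point violates -9x_1 - 10x_2 ≤ -69. Every candidate vertex is excluded by some other constraint, so the feasible region is empty.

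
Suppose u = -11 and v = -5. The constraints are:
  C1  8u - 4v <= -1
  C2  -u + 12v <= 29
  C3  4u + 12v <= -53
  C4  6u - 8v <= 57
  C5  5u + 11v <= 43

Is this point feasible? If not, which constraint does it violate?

C1: -68 ≤ -1 ✓
C2: -49 ≤ 29 ✓
C3: -104 ≤ -53 ✓
C4: -26 ≤ 57 ✓
C5: -110 ≤ 43 ✓

feasible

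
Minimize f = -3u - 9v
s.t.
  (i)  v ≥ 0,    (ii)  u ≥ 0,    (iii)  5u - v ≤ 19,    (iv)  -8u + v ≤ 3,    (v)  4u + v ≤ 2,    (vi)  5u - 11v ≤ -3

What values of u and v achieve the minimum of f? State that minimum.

u = 0, v = 2, minimum f = -18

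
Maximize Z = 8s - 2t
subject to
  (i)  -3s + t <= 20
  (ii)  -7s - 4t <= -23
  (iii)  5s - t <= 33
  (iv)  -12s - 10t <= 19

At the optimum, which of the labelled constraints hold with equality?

(ii) and (iii)

Corner points and Z = 8s - 2t:
  (-3, 11) → Z = -46
  (53/2, 199/2) → Z = 13
  (155/27, -116/27) → Z = 1472/27

The maximum is at (155/27, -116/27). Substituting into each constraint, equality holds for (ii) and (iii); the remaining constraints have slack.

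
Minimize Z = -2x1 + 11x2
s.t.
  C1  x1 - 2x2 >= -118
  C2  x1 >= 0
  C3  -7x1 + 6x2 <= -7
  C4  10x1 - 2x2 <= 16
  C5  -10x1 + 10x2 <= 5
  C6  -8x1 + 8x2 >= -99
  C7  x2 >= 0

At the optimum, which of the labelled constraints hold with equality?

Feasible corners and Z = -2x1 + 11x2:
  (41/23, 21/23) → Z = 149/23
  (1, 0) → Z = -2
  (8/5, 0) → Z = -16/5

The minimum is at (8/5, 0). Substituting into each constraint, equality holds for C4 and C7; the remaining constraints have slack.

C4 and C7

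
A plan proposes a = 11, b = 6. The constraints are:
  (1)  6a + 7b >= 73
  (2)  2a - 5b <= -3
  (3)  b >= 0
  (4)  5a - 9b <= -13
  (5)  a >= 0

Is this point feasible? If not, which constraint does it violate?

Constraint (4): 5a - 9b = 1, which is not ≤ -13. All other constraints are satisfied.

not feasible — violates (4)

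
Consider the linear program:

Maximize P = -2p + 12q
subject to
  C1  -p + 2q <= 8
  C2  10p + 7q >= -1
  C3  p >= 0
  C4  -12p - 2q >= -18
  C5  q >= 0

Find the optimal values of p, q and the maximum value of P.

p = 10/13, q = 57/13, maximum P = 664/13

Extreme points and P = -2p + 12q:
  (0, 4) → P = 48
  (10/13, 57/13) → P = 664/13
  (0, 0) → P = 0
  (3/2, 0) → P = -3

The optimum lies where -p + 2q = 8 and -12p - 2q = -18.
Solving simultaneously gives p = 10/13, q = 57/13.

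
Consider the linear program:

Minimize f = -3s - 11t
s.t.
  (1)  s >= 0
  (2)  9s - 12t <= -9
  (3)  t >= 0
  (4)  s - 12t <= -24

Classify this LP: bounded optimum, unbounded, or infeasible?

From the feasible point (0, 2), moving in the direction (0, 1) keeps every constraint satisfied while f decreases without bound.

unbounded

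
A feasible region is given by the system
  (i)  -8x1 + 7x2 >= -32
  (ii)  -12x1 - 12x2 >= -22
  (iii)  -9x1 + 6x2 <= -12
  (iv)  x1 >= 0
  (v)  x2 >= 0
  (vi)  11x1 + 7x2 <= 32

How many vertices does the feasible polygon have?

3

Intersecting each pair of boundary lines and keeping only the points that satisfy every inequality leaves:
  (23/15, 3/10)
  (11/6, 0)
  (4/3, 0)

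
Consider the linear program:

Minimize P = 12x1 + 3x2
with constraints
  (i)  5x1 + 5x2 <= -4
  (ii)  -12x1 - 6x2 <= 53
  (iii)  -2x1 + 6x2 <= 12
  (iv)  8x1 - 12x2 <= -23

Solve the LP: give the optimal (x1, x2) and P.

x1 = -65/14, x2 = 19/42, minimum P = -761/14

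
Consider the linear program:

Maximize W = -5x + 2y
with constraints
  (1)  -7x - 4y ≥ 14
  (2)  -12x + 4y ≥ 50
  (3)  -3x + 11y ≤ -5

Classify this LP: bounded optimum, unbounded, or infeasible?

unbounded

From the feasible point (-19/4, -7/4), moving in the direction (-11, -3) keeps every constraint satisfied while W increases without bound.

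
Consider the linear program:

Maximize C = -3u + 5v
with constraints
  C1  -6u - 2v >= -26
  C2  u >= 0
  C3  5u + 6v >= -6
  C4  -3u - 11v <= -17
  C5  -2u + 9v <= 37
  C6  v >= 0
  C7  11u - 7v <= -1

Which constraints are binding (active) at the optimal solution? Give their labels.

Extreme points and C = -3u + 5v:
  (80/29, 137/29) → C = 445/29
  (45/16, 73/16) → C = 115/8
  (0, 17/11) → C = 85/11
  (0, 37/9) → C = 185/9
  (54/71, 95/71) → C = 313/71

The maximum is at (0, 37/9). Substituting into each constraint, equality holds for C2 and C5; the remaining constraints have slack.

C2 and C5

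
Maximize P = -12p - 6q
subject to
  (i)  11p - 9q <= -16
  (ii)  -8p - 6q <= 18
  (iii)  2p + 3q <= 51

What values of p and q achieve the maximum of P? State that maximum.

Corner points and P = -12p - 6q:
  (-43/23, -35/69) → P = 586/23
  (137/17, 593/51) → P = -2830/17
  (-30, 37) → P = 138

At the optimal vertex, -8p - 6q = 18 and 2p + 3q = 51.
Solving simultaneously gives p = -30, q = 37.

p = -30, q = 37, maximum P = 138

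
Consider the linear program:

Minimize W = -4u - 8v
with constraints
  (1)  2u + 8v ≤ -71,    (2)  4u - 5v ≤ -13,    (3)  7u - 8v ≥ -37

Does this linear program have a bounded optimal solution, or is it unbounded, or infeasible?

bounded optimum

Feasible corners and W = -4u - 8v:
  (-153/14, -43/7) → W = 650/7
  (-12, -47/8) → W = 95
  (-27, -19) → W = 260
The feasible region has finitely many vertices and no improving ray; the minimum is 650/7 at (-153/14, -43/7).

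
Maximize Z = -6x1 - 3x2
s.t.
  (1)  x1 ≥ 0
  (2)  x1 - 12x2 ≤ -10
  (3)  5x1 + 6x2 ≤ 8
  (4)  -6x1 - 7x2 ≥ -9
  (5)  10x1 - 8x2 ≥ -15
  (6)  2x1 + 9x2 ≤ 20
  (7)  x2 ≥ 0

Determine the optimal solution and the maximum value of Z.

Feasible corners and Z = -6x1 - 3x2:
  (0, 5/6) → Z = -5/2
  (0, 9/7) → Z = -27/7
  (38/79, 69/79) → Z = -435/79

x1 = 0, x2 = 5/6, maximum Z = -5/2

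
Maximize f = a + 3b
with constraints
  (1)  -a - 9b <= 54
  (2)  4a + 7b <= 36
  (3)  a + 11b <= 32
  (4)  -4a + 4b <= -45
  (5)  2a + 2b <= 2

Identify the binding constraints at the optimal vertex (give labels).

Corner points and f = a + 3b:
  (189/40, -261/40) → f = -297/20
  (63/8, -55/8) → f = -51/4
  (49/8, -41/8) → f = -37/4

The maximum is at (49/8, -41/8). Substituting into each constraint, equality holds for (4) and (5); the remaining constraints have slack.

(4) and (5)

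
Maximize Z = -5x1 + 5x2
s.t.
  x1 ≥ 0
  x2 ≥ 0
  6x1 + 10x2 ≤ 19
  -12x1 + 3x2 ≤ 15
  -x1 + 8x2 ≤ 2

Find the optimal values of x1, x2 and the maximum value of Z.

Vertices and Z = -5x1 + 5x2:
  (0, 0) → Z = 0
  (0, 1/4) → Z = 5/4
  (19/6, 0) → Z = -95/6
  (66/29, 31/58) → Z = -505/58

At the optimal vertex, x1 = 0 and -x1 + 8x2 = 2.
Solving simultaneously gives x1 = 0, x2 = 1/4.

x1 = 0, x2 = 1/4, maximum Z = 5/4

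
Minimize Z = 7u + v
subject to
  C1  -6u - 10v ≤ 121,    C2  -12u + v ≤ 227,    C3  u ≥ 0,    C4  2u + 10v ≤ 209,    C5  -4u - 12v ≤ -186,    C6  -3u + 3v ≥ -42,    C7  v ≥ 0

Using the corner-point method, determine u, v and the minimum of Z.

u = 0, v = 31/2, minimum Z = 31/2

Feasible corners and Z = 7u + v:
  (0, 209/10) → Z = 209/10
  (0, 31/2) → Z = 31/2
  (349/12, 181/12) → Z = 656/3
  (177/8, 65/8) → Z = 163

The optimum lies where u = 0 and -4u - 12v = -186.
Solving simultaneously gives u = 0, v = 31/2.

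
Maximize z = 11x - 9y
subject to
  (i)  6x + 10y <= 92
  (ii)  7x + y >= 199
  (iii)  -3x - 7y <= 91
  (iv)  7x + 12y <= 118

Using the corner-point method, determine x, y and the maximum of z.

x = 259/2, y = -137/2, maximum z = 2041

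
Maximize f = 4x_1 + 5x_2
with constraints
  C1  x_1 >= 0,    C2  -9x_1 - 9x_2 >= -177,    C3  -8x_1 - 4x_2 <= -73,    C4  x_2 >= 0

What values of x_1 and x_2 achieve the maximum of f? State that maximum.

Feasible corners and f = 4x_1 + 5x_2:
  (0, 59/3) → f = 295/3
  (0, 73/4) → f = 365/4
  (59/3, 0) → f = 236/3
  (73/8, 0) → f = 73/2

x_1 = 0, x_2 = 59/3, maximum f = 295/3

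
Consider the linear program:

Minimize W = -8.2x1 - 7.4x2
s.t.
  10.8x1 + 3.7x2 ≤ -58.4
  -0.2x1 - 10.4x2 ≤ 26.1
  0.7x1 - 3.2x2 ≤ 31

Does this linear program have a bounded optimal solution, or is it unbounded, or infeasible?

unbounded

From the feasible point (-7297/1594, -1930/797), moving in the direction (-3.7, 10.8) keeps every constraint satisfied while W decreases without bound.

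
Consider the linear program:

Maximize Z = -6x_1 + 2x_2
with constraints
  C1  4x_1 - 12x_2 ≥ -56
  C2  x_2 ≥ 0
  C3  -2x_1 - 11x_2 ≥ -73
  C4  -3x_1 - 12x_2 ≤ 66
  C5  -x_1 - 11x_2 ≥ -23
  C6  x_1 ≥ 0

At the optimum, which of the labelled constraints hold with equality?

Extreme points and Z = -6x_1 + 2x_2:
  (23, 0) → Z = -138
  (0, 0) → Z = 0
  (0, 23/11) → Z = 46/11

The maximum is at (0, 23/11). Substituting into each constraint, equality holds for C5 and C6; the remaining constraints have slack.

C5 and C6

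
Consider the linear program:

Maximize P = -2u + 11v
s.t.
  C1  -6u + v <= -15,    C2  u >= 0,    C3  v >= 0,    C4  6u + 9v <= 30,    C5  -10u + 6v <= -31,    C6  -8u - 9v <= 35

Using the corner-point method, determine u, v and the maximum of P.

Corner points and P = -2u + 11v:
  (5, 0) → P = -10
  (31/10, 0) → P = -31/5
  (51/14, 19/21) → P = 8/3

At the optimal vertex, 6u + 9v = 30 and -10u + 6v = -31.
Solving simultaneously gives u = 51/14, v = 19/21.

u = 51/14, v = 19/21, maximum P = 8/3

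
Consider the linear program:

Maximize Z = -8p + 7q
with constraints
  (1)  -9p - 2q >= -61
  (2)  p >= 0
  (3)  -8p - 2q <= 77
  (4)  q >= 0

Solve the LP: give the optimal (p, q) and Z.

The binding constraints are -9p - 2q = -61 and p = 0.
Solving simultaneously gives p = 0, q = 61/2.

p = 0, q = 61/2, maximum Z = 427/2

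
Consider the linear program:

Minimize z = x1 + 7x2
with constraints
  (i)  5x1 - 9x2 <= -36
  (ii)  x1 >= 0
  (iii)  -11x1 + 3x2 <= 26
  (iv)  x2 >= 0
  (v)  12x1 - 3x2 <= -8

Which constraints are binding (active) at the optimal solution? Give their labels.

(i) and (ii)

Vertices and z = x1 + 7x2:
  (0, 4) → z = 28
  (12/31, 392/93) → z = 2780/93
  (0, 26/3) → z = 182/3
  (18, 224/3) → z = 1622/3

The minimum is at (0, 4). Substituting into each constraint, equality holds for (i) and (ii); the remaining constraints have slack.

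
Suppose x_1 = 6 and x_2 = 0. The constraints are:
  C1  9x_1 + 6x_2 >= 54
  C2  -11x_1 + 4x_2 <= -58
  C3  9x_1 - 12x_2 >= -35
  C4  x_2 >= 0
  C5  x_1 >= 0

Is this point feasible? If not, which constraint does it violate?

C1: 54 ≥ 54 ✓
C2: -66 ≤ -58 ✓
C3: 54 ≥ -35 ✓
C4: 0 ≥ 0 ✓
C5: 6 ≥ 0 ✓

feasible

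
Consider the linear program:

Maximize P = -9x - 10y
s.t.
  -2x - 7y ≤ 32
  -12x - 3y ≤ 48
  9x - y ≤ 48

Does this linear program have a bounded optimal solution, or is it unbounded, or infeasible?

Corner points and P = -9x - 10y:
  (-40/13, -48/13) → P = 840/13
  (304/65, -384/65) → P = 1104/65
The feasible region has finitely many vertices and no improving ray; the maximum is 840/13 at (-40/13, -48/13).

bounded optimum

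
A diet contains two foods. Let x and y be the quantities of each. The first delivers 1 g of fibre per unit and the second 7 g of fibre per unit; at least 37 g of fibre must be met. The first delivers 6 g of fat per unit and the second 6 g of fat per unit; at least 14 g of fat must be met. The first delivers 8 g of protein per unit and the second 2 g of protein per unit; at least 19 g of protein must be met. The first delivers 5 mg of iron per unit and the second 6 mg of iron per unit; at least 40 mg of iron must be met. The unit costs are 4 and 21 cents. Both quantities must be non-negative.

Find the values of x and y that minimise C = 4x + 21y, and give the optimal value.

Corner points and C = 4x + 21y:
  (0, 19/2) → C = 399/2
  (37, 0) → C = 148
  (2, 5) → C = 113
  (17/19, 225/38) → C = 4861/38
The feasible region is unbounded (it extends along (0, 1), (1, 0)), but C strictly increases along every unbounded feasible direction, so there is no improving ray and the minimum is attained at a vertex.

At the optimal vertex, x + 7y = 37 and 5x + 6y = 40.
Solving simultaneously gives x = 2, y = 5.

x = 2, y = 5, minimum C = 113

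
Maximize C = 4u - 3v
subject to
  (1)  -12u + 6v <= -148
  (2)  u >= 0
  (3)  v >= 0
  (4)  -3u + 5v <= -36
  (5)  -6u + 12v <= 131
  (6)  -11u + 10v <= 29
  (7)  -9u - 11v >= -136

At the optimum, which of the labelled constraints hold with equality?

(3) and (7)

Vertices and C = 4u - 3v:
  (37/3, 0) → C = 148/3
  (262/21, 2/7) → C = 1030/21
  (136/9, 0) → C = 544/9
  (538/39, 14/13) → C = 2026/39

The maximum is at (136/9, 0). Substituting into each constraint, equality holds for (3) and (7); the remaining constraints have slack.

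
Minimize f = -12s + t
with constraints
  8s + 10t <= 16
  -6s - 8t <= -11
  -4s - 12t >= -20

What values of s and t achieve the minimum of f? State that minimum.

s = 9/2, t = -2, minimum f = -56

Feasible corners and f = -12s + t:
  (9/2, -2) → f = -56
  (-1/7, 12/7) → f = 24/7
  (-7/10, 19/10) → f = 103/10

The optimum lies where 8s + 10t = 16 and -6s - 8t = -11.
Solving simultaneously gives s = 9/2, t = -2.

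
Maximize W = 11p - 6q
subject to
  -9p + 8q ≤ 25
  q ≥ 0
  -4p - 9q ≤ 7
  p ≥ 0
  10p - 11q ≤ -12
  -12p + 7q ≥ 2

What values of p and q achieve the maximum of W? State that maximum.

p = 53/11, q = 94/11, maximum W = 19/11

Extreme points and W = 11p - 6q:
  (0, 25/8) → W = -75/4
  (53/11, 94/11) → W = 19/11
  (0, 12/11) → W = -72/11
  (1, 2) → W = -1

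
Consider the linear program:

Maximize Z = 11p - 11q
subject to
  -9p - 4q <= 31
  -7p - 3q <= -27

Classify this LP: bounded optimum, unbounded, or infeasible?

unbounded

From the feasible point (201, -460), moving in the direction (4, -9) keeps every constraint satisfied while Z increases without bound.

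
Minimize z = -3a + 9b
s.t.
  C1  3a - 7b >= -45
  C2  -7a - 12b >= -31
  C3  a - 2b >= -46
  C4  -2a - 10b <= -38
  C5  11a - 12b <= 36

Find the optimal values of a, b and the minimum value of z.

Corner points and z = -3a + 9b:
  (-19/5, 24/5) → z = 273/5
  (-46/11, 51/11) → z = 597/11
  (-73/23, 102/23) → z = 1137/23

a = -73/23, b = 102/23, minimum z = 1137/23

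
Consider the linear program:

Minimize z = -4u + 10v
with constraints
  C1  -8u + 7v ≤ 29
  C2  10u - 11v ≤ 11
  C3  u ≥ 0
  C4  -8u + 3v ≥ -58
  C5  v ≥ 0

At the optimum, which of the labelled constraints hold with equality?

Corner points and z = -4u + 10v:
  (0, 29/7) → z = 290/7
  (493/32, 87/4) → z = 1247/8
  (605/58, 246/29) → z = 1250/29
  (11/10, 0) → z = -22/5
  (0, 0) → z = 0

The minimum is at (11/10, 0). Substituting into each constraint, equality holds for C2 and C5; the remaining constraints have slack.

C2 and C5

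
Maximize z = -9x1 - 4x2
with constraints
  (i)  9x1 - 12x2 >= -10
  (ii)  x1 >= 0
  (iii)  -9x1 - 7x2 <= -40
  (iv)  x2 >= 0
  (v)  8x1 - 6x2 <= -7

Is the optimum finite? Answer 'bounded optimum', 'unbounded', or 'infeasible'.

infeasible

The boundaries 9x1 - 12x2 = -10 and -9x1 - 7x2 = -40 meet at (410/171, 50/19), but that point violates 8x1 - 6x2 ≤ -7. Every candidate vertex is excluded by some other constraint, so the feasible region is empty.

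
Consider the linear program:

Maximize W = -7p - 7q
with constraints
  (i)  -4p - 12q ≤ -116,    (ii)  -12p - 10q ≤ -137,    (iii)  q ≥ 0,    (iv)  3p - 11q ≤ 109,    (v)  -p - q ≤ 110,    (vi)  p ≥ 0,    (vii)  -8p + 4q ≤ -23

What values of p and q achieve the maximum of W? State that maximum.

Extreme points and W = -7p - 7q:
  (29, 0) → W = -203
  (185/28, 209/28) → W = -197/2
  (109/3, 0) → W = -763/3
The feasible region is unbounded (it extends along (11, 3), (1, 2)), but W strictly decreases along every unbounded feasible direction, so there is no improving ray and the maximum is attained at a vertex.

p = 185/28, q = 209/28, maximum W = -197/2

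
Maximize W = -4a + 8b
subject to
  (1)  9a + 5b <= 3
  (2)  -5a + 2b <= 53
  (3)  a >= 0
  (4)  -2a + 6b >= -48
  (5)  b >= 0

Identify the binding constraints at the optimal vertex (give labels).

(1) and (3)

Extreme points and W = -4a + 8b:
  (0, 3/5) → W = 24/5
  (1/3, 0) → W = -4/3
  (0, 0) → W = 0

The maximum is at (0, 3/5). Substituting into each constraint, equality holds for (1) and (3); the remaining constraints have slack.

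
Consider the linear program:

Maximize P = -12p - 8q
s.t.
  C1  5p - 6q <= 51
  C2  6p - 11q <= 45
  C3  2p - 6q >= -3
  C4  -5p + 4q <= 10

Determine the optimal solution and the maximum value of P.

p = -290/31, q = -285/31, maximum P = 5760/31

Extreme points and P = -12p - 8q:
  (291/19, 81/19) → P = -4140/19
  (18, 13/2) → P = -268
  (-290/31, -285/31) → P = 5760/31
  (-24/11, -5/22) → P = 28

The optimum lies where 6p - 11q = 45 and -5p + 4q = 10.
Solving simultaneously gives p = -290/31, q = -285/31.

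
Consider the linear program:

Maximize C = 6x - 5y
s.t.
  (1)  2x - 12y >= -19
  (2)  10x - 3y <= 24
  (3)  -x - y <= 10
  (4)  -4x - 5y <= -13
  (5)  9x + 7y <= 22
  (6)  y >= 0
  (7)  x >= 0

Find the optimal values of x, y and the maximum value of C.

x = 19/17, y = 29/17, maximum C = -31/17

Extreme points and C = 6x - 5y:
  (61/58, 51/29) → C = -72/29
  (131/122, 215/122) → C = -289/122
  (19/17, 29/17) → C = -31/17

The optimum lies where -4x - 5y = -13 and 9x + 7y = 22.
Solving simultaneously gives x = 19/17, y = 29/17.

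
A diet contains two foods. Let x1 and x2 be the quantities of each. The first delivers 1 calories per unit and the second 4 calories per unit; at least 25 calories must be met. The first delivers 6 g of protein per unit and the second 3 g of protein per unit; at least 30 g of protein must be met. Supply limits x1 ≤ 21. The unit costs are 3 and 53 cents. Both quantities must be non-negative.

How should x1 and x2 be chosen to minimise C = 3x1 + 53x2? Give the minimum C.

Vertices and C = 3x1 + 53x2:
  (0, 10) → C = 530
  (15/7, 40/7) → C = 2165/7
  (21, 1) → C = 116
The feasible region is unbounded (it extends along (0, 1)), but C strictly increases along every unbounded feasible direction, so there is no improving ray and the minimum is attained at a vertex.

The binding constraints are x1 + 4x2 = 25 and x1 = 21.
Solving simultaneously gives x1 = 21, x2 = 1.

x1 = 21, x2 = 1, minimum C = 116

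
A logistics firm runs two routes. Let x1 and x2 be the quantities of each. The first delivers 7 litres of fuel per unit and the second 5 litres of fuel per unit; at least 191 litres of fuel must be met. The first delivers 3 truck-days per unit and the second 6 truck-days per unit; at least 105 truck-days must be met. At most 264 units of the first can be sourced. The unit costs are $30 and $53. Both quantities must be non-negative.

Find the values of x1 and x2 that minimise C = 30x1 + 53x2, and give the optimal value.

Feasible corners and C = 30x1 + 53x2:
  (0, 191/5) → C = 10123/5
  (35, 0) → C = 1050
  (264, 0) → C = 7920
  (23, 6) → C = 1008
The feasible region is unbounded (it extends along (0, 1)), but C strictly increases along every unbounded feasible direction, so there is no improving ray and the minimum is attained at a vertex.

The binding constraints are 7x1 + 5x2 = 191 and 3x1 + 6x2 = 105.
Solving simultaneously gives x1 = 23, x2 = 6.

x1 = 23, x2 = 6, minimum C = 1008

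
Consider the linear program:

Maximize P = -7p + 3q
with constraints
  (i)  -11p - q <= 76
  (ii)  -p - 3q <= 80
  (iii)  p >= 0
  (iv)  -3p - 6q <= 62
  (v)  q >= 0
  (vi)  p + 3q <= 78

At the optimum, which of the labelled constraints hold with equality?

(iii) and (vi)

Feasible corners and P = -7p + 3q:
  (0, 0) → P = 0
  (0, 26) → P = 78
  (78, 0) → P = -546

The maximum is at (0, 26). Substituting into each constraint, equality holds for (iii) and (vi); the remaining constraints have slack.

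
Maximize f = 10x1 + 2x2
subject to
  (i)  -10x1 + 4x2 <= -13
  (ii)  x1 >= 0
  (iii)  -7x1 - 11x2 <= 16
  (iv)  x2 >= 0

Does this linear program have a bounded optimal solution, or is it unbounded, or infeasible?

From the feasible point (13/10, 0), moving in the direction (4, 10) keeps every constraint satisfied while f increases without bound.

unbounded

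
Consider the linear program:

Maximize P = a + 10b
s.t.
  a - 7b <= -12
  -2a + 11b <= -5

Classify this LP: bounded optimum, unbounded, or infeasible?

unbounded

From the feasible point (167/3, 29/3), moving in the direction (11, 2) keeps every constraint satisfied while P increases without bound.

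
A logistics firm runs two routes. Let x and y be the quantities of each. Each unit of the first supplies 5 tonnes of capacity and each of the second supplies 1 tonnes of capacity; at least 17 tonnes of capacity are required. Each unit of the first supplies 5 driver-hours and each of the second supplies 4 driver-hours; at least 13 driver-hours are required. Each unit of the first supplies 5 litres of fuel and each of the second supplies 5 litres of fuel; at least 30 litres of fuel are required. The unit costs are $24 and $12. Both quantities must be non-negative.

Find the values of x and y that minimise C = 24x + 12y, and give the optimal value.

Corner points and C = 24x + 12y:
  (0, 17) → C = 204
  (6, 0) → C = 144
  (11/4, 13/4) → C = 105
The feasible region is unbounded (it extends along (0, 1), (1, 0)), but C strictly increases along every unbounded feasible direction, so there is no improving ray and the minimum is attained at a vertex.

The optimum lies where 5x + y = 17 and 5x + 5y = 30.
Solving simultaneously gives x = 11/4, y = 13/4.

x = 11/4, y = 13/4, minimum C = 105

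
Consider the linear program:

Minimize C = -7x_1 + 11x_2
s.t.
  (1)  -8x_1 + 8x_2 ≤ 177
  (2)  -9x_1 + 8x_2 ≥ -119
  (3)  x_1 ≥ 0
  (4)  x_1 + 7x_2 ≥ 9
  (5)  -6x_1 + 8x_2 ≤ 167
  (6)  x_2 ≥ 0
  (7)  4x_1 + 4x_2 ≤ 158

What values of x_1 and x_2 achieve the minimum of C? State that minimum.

Corner points and C = -7x_1 + 11x_2:
  (119/9, 0) → C = -833/9
  (435/17, 473/34) → C = -887/34
  (0, 9/7) → C = 99/7
  (0, 167/8) → C = 1837/8
  (9, 0) → C = -63
  (149/14, 202/7) → C = 3401/14

x_1 = 119/9, x_2 = 0, minimum C = -833/9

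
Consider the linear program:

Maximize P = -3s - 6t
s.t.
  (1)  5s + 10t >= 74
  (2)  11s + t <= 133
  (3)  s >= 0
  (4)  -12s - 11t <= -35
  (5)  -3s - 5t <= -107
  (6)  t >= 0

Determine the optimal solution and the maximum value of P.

Feasible corners and P = -3s - 6t:
  (0, 133) → P = -798
  (279/26, 389/26) → P = -3171/26
  (0, 107/5) → P = -642/5

The binding constraints are 11s + t = 133 and -3s - 5t = -107.
Solving simultaneously gives s = 279/26, t = 389/26.

s = 279/26, t = 389/26, maximum P = -3171/26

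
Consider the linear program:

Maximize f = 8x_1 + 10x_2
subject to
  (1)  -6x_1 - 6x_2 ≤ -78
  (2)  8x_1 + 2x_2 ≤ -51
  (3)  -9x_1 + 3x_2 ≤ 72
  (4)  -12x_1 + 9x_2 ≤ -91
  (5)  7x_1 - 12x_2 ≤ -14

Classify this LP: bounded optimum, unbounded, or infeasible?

The boundaries -12x_1 + 9x_2 = -91 and 7x_1 - 12x_2 = -14 meet at (406/27, 805/81), but that point violates 8x_1 + 2x_2 ≤ -51. Every candidate vertex is excluded by some other constraint, so the feasible region is empty.

infeasible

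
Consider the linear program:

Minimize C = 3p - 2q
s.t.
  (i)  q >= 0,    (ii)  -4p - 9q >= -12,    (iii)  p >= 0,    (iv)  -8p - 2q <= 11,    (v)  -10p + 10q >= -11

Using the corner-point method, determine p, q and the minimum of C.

Extreme points and C = 3p - 2q:
  (0, 0) → C = 0
  (11/10, 0) → C = 33/10
  (0, 4/3) → C = -8/3
  (219/130, 38/65) → C = 101/26

The binding constraints are -4p - 9q = -12 and p = 0.
Solving simultaneously gives p = 0, q = 4/3.

p = 0, q = 4/3, minimum C = -8/3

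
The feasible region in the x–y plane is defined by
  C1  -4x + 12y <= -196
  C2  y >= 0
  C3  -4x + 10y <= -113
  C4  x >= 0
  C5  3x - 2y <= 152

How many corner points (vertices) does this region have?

The feasible vertices (each the meet of two boundaries and inside every other half-plane) are:
  (49, 0)
  (358/7, 5/7)
  (152/3, 0)

3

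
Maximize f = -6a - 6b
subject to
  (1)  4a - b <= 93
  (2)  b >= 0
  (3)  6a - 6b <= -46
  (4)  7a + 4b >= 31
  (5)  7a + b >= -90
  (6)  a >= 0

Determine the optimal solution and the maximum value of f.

Corner points and f = -6a - 6b:
  (302/9, 371/9) → f = -1346/3
  (1/33, 254/33) → f = -510/11
  (0, 31/4) → f = -93/2
The feasible region is unbounded (it extends along (0, 1), (1, 4)), but f strictly decreases along every unbounded feasible direction, so there is no improving ray and the maximum is attained at a vertex.

The binding constraints are 6a - 6b = -46 and 7a + 4b = 31.
Solving simultaneously gives a = 1/33, b = 254/33.

a = 1/33, b = 254/33, maximum f = -510/11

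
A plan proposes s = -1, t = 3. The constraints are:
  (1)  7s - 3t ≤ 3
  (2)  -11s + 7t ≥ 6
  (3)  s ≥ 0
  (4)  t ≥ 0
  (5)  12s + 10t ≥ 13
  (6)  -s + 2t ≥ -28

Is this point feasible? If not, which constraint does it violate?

Constraint (3): s = -1, which is not ≥ 0. All other constraints are satisfied.

not feasible — violates (3)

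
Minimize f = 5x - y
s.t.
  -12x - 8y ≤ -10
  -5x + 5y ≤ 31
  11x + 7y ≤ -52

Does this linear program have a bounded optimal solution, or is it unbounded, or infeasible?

The boundaries -12x - 8y = -10 and -5x + 5y = 31 meet at (-99/50, 211/50), but that point violates 11x + 7y ≤ -52. Every candidate vertex is excluded by some other constraint, so the feasible region is empty.

infeasible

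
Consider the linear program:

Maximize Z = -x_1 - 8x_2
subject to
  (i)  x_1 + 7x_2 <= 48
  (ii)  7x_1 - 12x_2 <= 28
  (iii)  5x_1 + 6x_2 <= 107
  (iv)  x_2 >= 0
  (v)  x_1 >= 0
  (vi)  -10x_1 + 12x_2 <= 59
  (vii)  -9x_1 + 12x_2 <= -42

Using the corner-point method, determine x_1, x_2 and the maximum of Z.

x_1 = 7, x_2 = 7/4, maximum Z = -21

Corner points and Z = -x_1 - 8x_2:
  (772/61, 308/61) → Z = -3236/61
  (58/5, 26/5) → Z = -266/5
  (7, 7/4) → Z = -21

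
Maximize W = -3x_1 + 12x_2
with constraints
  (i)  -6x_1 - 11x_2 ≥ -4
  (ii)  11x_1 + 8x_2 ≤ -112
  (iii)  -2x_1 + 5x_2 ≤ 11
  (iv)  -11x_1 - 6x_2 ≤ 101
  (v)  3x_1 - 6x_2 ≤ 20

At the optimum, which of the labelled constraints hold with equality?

Vertices and W = -3x_1 + 12x_2:
  (-68/11, -11/2) → W = -522/11
  (-256/45, -278/45) → W = -856/15
  (-81/14, -523/84) → W = -803/14

The maximum is at (-68/11, -11/2). Substituting into each constraint, equality holds for (ii) and (iv); the remaining constraints have slack.

(ii) and (iv)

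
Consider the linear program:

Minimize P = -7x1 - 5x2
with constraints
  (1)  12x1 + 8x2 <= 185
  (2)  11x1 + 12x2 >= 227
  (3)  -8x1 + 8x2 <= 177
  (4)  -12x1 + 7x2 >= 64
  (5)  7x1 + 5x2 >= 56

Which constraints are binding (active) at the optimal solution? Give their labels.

(1) and (3)

Extreme points and P = -7x1 - 5x2:
  (2/5, 901/40) → P = -4617/40
  (87/20, 83/5) → P = -2269/20
  (-77/46, 3763/184) → P = -16659/184
  (821/221, 3428/221) → P = -22887/221

The minimum is at (2/5, 901/40). Substituting into each constraint, equality holds for (1) and (3); the remaining constraints have slack.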